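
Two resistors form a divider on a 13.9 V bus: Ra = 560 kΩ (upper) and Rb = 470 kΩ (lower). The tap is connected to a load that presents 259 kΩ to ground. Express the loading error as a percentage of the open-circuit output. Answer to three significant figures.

49.7 %

The divider's output (Thévenin) resistance is Ra‖Rb = 255.5 kΩ.
Fractional drop under load = R_th/(R_th + R_L) = 255.5 / (255.5 + 259) = 0.4966.
So the output falls by 49.7 %.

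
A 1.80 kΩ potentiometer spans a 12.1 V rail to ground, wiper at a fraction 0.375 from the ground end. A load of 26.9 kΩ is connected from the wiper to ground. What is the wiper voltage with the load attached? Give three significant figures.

The wiper splits the pot into (1−α)R = 1125 Ω above and αR = 675.0 Ω below.
Lower section ‖ load = 658.5 Ω.
V_wiper = 12.1 × 658.5/(1125 + 658.5) = 4.47 V.

V ≈ 4.47 V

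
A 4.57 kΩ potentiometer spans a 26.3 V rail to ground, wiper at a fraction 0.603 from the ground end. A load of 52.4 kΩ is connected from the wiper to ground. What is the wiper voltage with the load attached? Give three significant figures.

V ≈ 15.5 V

The wiper splits the pot into (1−α)R = 1.814 kΩ above and αR = 2.756 kΩ below.
Lower section ‖ load = 2.618 kΩ.
V_wiper = 26.3 × 2.618/(1.814 + 2.618) = 15.5 V.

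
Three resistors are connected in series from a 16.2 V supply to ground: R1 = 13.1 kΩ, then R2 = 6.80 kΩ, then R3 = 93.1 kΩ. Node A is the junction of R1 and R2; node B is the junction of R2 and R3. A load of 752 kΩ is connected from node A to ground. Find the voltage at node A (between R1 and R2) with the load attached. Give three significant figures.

V ≈ 14.1 V

Below node A the series string R2+R3 = 99.90 kΩ sits in parallel with the 752 kΩ load: 88.18 kΩ.
V_A = 16.2 × 88.18/(13.1 + 88.18) = 14.1 V.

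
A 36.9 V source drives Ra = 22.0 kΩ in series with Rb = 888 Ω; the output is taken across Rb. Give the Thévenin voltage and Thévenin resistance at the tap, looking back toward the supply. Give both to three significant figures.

V_th is the open-circuit tap voltage: 36.9 × 888/(22000 + 888) = 1.43 V.
With the supply zeroed, Ra and Rb appear in parallel from the tap: R_th = Ra‖Rb = (22000 × 888)/22890 = 854 Ω.

V_th = 1.43 V, R_th = 854 Ω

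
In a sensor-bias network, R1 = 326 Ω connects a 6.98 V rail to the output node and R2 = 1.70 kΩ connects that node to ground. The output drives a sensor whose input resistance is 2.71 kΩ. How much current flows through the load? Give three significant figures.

I_L ≈ 1.96 mA

R2‖R_L = 1045 Ω; V_out = 6.98 × 1045/1371 = 5.320 V.
I_L = V_out / R_L = 5.320 / 2.71 kΩ = 1.96 mA.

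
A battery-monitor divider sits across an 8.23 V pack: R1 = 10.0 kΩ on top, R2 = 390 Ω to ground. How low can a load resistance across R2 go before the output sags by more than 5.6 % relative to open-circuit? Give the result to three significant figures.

R_L(min) ≈ 6.33 kΩ

Output resistance R_th = R1‖R2 = (10000 × 390)/10390 = 375.4 Ω.
The fractional drop is R_th/(R_th + R_L); requiring this ≤ 0.0560 gives R_L ≥ R_th(1/0.0560 − 1) = 375.4 × 16.86 = 6.33 kΩ.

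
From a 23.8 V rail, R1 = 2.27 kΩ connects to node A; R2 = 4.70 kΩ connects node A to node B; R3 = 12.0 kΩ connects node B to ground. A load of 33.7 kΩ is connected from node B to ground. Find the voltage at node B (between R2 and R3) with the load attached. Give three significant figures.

At node B, R3 is in parallel with the load: R3‖R_L = 8.849 kΩ.
Below node A the resistance is R2 + (R3‖R_L) = 13.55 kΩ, so V_A = 23.8 × 13.55/15.82 = 20.38 V.
Then V_B = V_A × (R3‖R_L)/(R2 + R3‖R_L) = 20.38 × 8.849/13.55 = 13.3 V.

V ≈ 13.3 V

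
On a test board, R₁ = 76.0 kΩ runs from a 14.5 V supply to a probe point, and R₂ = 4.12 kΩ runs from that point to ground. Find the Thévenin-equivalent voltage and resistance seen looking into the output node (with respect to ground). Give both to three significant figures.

V_th is the open-circuit tap voltage: 14.5 × 4.12/(76.0 + 4.12) = 0.746 V.
With the supply zeroed, R₁ and R₂ appear in parallel from the tap: R_th = R₁‖R₂ = (76.0 × 4.12)/80.12 = 3.91 kΩ.

V_th = 0.746 V, R_th = 3.91 kΩ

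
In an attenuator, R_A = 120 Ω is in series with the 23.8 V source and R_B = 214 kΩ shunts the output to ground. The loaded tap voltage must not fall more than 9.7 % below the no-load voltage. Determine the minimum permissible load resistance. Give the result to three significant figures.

Output resistance R_th = R_A‖R_B = (120 × 214000)/214100 = 119.9 Ω.
The fractional drop is R_th/(R_th + R_L); requiring this ≤ 0.0970 gives R_L ≥ R_th(1/0.0970 − 1) = 119.9 × 9.309 = 1.12 kΩ.

R_L(min) ≈ 1.12 kΩ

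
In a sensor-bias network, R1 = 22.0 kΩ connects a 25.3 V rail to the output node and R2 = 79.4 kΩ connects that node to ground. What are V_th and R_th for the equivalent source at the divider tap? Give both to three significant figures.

V_th is the open-circuit tap voltage: 25.3 × 79.4/(22.0 + 79.4) = 19.8 V.
With the supply zeroed, R1 and R2 appear in parallel from the tap: R_th = R1‖R2 = (22.0 × 79.4)/101.4 = 17.2 kΩ.

V_th = 19.8 V, R_th = 17.2 kΩ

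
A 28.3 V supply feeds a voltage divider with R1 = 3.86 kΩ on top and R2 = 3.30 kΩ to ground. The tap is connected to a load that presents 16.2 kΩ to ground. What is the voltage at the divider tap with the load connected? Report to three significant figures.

V_out ≈ 11.8 V

The load sits in parallel with R2: R2‖R_L = (3.30 × 16.2) / (3.30 + 16.2) = 2.742 kΩ.
V_out = 28.3 × 2.742 / (3.86 + 2.742) = 28.3 × 2.742/6.602 = 11.8 V.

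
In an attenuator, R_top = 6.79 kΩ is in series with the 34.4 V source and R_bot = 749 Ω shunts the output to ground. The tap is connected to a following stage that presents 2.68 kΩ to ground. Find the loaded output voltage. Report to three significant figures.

V_out ≈ 2.73 V

The load sits in parallel with R_bot: R_bot‖R_L = (749 × 2680) / (749 + 2680) = 585.4 Ω.
V_out = 34.4 × 585.4 / (6790 + 585.4) = 34.4 × 585.4/7375 = 2.73 V.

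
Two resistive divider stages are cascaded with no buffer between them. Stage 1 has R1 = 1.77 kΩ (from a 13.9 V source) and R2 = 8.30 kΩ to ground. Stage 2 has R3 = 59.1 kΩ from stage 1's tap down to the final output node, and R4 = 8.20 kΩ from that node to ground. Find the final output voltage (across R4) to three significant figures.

V_out ≈ 1.37 V

Stage 2 presents R3+R4 = 67.30 kΩ as a load on stage 1's tap.
Stage 1's lower leg becomes R2‖(R3+R4) = 7.389 kΩ, so V_mid = 13.9 × 7.389/9.159 = 11.21 V.
Stage 2 is itself unloaded: V_out = V_mid × R4/(R3+R4) = 11.21 × 8.20/67.30 = 1.37 V.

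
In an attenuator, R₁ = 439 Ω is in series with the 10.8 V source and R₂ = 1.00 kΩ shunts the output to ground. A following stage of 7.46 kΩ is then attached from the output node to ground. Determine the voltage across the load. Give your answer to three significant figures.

The load sits in parallel with R₂: R₂‖R_L = (1000 × 7460) / (1000 + 7460) = 881.8 Ω.
V_out = 10.8 × 881.8 / (439 + 881.8) = 10.8 × 881.8/1321 = 7.21 V.

V_out ≈ 7.21 V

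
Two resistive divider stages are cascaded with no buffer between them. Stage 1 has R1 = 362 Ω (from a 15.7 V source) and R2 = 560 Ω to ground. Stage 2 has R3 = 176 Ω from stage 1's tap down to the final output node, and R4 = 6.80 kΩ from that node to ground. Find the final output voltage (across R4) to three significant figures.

V_out ≈ 9.01 V

Stage 2 presents R3+R4 = 6976 Ω as a load on stage 1's tap.
Stage 1's lower leg becomes R2‖(R3+R4) = 518.4 Ω, so V_mid = 15.7 × 518.4/880.4 = 9.244 V.
Stage 2 is itself unloaded: V_out = V_mid × R4/(R3+R4) = 9.244 × 6800/6976 = 9.01 V.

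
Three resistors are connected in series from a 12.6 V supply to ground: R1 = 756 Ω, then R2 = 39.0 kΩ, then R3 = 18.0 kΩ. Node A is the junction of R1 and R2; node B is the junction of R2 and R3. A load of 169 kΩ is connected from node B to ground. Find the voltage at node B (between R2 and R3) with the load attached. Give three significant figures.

At node B, R3 is in parallel with the load: R3‖R_L = 16270 Ω.
Below node A the resistance is R2 + (R3‖R_L) = 55270 Ω, so V_A = 12.6 × 55270/56020 = 12.43 V.
Then V_B = V_A × (R3‖R_L)/(R2 + R3‖R_L) = 12.43 × 16270/55270 = 3.66 V.

V ≈ 3.66 V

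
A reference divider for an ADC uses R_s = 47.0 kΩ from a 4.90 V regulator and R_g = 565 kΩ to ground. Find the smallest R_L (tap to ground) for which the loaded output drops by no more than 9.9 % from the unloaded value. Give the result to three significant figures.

R_L(min) ≈ 395 kΩ

Output resistance R_th = R_s‖R_g = (47.0 × 565)/612.0 = 43.39 kΩ.
The fractional drop is R_th/(R_th + R_L); requiring this ≤ 0.0990 gives R_L ≥ R_th(1/0.0990 − 1) = 43.39 × 9.101 = 395 kΩ.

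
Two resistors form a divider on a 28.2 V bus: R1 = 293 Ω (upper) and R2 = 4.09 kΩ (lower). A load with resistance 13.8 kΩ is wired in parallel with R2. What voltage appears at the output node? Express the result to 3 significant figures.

The load sits in parallel with R2: R2‖R_L = (4090 × 13800) / (4090 + 13800) = 3155 Ω.
V_out = 28.2 × 3155 / (293 + 3155) = 28.2 × 3155/3448 = 25.8 V.

V_out ≈ 25.8 V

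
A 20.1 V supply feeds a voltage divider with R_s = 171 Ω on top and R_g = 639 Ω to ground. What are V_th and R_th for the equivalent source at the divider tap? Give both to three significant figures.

V_th is the open-circuit tap voltage: 20.1 × 639/(171 + 639) = 15.9 V.
With the supply zeroed, R_s and R_g appear in parallel from the tap: R_th = R_s‖R_g = (171 × 639)/810.0 = 135 Ω.

V_th = 15.9 V, R_th = 135 Ω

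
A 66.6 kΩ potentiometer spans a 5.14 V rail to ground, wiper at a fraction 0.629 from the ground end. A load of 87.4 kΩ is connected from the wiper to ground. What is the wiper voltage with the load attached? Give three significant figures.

The wiper splits the pot into (1−α)R = 24.71 kΩ above and αR = 41.89 kΩ below.
Lower section ‖ load = 28.32 kΩ.
V_wiper = 5.14 × 28.32/(24.71 + 28.32) = 2.74 V.

V ≈ 2.74 V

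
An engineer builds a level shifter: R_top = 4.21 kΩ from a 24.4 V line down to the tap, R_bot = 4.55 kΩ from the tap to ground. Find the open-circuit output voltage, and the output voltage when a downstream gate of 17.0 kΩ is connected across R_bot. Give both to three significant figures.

Unloaded: 12.7 V; loaded: 11.2 V

Open-circuit: V = 24.4 × 4.55/(4.21 + 4.55) = 12.7 V.
With the load, R_bot becomes R_bot‖R_L = 3.589 kΩ, so V = 24.4 × 3.589/7.799 = 11.2 V.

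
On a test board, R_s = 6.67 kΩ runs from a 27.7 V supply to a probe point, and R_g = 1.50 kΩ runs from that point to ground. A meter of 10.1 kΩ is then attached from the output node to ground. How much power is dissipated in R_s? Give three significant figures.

Total resistance from the source is R_s + (R_g‖R_L) = 7.976 kΩ, so I = 27.7/7.976 kΩ = 3.473 mA.
P = I²·R_s = (3.473 mA)² × 6.67 kΩ = 80.4 mW.

P ≈ 80.4 mW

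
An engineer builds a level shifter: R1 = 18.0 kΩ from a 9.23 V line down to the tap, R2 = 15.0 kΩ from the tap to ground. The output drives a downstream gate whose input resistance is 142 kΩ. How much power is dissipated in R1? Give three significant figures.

Total resistance from the source is R1 + (R2‖R_L) = 31.57 kΩ, so I = 9.23/31.57 kΩ = 0.2924 mA.
P = I²·R1 = (0.2924 mA)² × 18.0 kΩ = 1.54 mW.

P ≈ 1.54 mW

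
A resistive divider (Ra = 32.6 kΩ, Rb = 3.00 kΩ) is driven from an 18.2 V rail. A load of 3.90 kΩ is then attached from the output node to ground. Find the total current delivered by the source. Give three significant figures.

Rb‖R_L = 1.696 kΩ, so the source sees Ra + Rb‖R_L = 34.30 kΩ.
I = 18.2 V / 34.30 kΩ = 0.531 mA.

I ≈ 0.531 mA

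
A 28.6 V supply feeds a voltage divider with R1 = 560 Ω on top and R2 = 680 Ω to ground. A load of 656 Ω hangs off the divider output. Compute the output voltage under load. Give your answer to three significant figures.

V_out ≈ 10.7 V

The load sits in parallel with R2: R2‖R_L = (680 × 656) / (680 + 656) = 333.9 Ω.
V_out = 28.6 × 333.9 / (560 + 333.9) = 28.6 × 333.9/893.9 = 10.7 V.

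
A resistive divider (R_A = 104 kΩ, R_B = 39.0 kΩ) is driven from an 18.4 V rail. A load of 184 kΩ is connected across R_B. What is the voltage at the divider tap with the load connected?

V_out ≈ 4.35 V

The load sits in parallel with R_B: R_B‖R_L = (39.0 × 184) / (39.0 + 184) = 32.18 kΩ.
V_out = 18.4 × 32.18 / (104 + 32.18) = 18.4 × 32.18/136.2 = 4.35 V.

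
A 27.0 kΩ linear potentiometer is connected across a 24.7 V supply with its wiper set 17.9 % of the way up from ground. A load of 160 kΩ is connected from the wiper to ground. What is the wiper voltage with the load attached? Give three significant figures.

The wiper splits the pot into (1−α)R = 22.17 kΩ above and αR = 4.833 kΩ below.
Lower section ‖ load = 4.691 kΩ.
V_wiper = 24.7 × 4.691/(22.17 + 4.691) = 4.31 V.

V ≈ 4.31 V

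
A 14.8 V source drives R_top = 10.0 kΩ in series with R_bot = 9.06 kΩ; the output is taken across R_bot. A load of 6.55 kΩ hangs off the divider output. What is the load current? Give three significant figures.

R_bot‖R_L = 3.802 kΩ; V_out = 14.8 × 3.802/13.80 = 4.077 V.
I_L = V_out / R_L = 4.077 / 6.55 kΩ = 0.622 mA.

I_L ≈ 0.622 mA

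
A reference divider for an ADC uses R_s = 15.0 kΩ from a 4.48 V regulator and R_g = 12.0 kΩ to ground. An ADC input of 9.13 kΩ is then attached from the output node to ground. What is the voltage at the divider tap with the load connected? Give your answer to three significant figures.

V_out ≈ 1.15 V

The load sits in parallel with R_g: R_g‖R_L = (12.0 × 9.13) / (12.0 + 9.13) = 5.185 kΩ.
V_out = 4.48 × 5.185 / (15.0 + 5.185) = 4.48 × 5.185/20.19 = 1.15 V.
(Unloaded it would have been 1.99 V.)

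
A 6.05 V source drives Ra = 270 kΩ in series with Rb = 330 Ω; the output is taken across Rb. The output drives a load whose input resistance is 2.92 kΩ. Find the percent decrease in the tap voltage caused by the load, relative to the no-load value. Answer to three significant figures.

The divider's output (Thévenin) resistance is Ra‖Rb = 329.6 Ω.
Fractional drop under load = R_th/(R_th + R_L) = 329.6 / (329.6 + 2920) = 0.1014.
So the output falls by 10.1 %.

10.1 %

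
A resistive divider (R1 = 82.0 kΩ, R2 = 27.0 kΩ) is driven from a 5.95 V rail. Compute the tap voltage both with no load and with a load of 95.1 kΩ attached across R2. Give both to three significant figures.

Unloaded: 1.47 V; loaded: 1.21 V

Open-circuit: V = 5.95 × 27.0/(82.0 + 27.0) = 1.47 V.
With the load, R2 becomes R2‖R_L = 21.03 kΩ, so V = 5.95 × 21.03/103.0 = 1.21 V.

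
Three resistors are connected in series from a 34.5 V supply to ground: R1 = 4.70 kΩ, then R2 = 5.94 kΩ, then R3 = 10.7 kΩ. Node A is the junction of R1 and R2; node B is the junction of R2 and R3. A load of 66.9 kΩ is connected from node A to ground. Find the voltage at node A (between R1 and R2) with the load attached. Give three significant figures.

Below node A the series string R2+R3 = 16.64 kΩ sits in parallel with the 66.9 kΩ load: 13.33 kΩ.
V_A = 34.5 × 13.33/(4.70 + 13.33) = 25.5 V.

V ≈ 25.5 V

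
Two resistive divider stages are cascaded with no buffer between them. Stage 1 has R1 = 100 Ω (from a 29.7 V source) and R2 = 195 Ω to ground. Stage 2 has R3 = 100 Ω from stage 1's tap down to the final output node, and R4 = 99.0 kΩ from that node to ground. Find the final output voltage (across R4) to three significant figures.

V_out ≈ 19.6 V

Stage 2 presents R3+R4 = 99100 Ω as a load on stage 1's tap.
Stage 1's lower leg becomes R2‖(R3+R4) = 194.6 Ω, so V_mid = 29.7 × 194.6/294.6 = 19.62 V.
Stage 2 is itself unloaded: V_out = V_mid × R4/(R3+R4) = 19.62 × 99000/99100 = 19.6 V.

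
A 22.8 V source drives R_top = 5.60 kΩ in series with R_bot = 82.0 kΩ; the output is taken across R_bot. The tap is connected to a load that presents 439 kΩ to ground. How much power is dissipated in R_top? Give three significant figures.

Total resistance from the source is R_top + (R_bot‖R_L) = 74.69 kΩ, so I = 22.8/74.69 kΩ = 0.3052 mA.
P = I²·R_top = (0.3052 mA)² × 5.60 kΩ = 0.522 mW.

P ≈ 0.522 mW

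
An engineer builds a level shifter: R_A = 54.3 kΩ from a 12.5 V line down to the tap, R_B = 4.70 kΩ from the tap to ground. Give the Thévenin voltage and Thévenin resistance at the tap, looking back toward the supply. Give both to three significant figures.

V_th is the open-circuit tap voltage: 12.5 × 4.70/(54.3 + 4.70) = 0.996 V.
With the supply zeroed, R_A and R_B appear in parallel from the tap: R_th = R_A‖R_B = (54.3 × 4.70)/59.00 = 4.33 kΩ.

V_th = 0.996 V, R_th = 4.33 kΩ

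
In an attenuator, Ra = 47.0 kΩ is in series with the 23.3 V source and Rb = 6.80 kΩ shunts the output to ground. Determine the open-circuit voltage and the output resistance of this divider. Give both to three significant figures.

V_th = 2.94 V, R_th = 5.94 kΩ

V_th is the open-circuit tap voltage: 23.3 × 6.80/(47.0 + 6.80) = 2.94 V.
With the supply zeroed, Ra and Rb appear in parallel from the tap: R_th = Ra‖Rb = (47.0 × 6.80)/53.80 = 5.94 kΩ.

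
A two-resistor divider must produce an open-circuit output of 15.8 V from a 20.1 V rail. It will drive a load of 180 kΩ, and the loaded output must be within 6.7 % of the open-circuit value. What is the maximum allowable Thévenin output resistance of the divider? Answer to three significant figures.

R_th ≤ 12.9 kΩ

Loading drop = R_th/(R_th + R_L) ≤ 0.0670, so R_th ≤ R_L · ε/(1−ε) = 180 kΩ × 0.0670/0.9330 = 12.9 kΩ.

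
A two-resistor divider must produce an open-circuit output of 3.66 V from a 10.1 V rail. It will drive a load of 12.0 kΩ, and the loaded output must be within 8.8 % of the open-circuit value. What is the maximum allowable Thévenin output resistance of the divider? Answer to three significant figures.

Loading drop = R_th/(R_th + R_L) ≤ 0.0880, so R_th ≤ R_L · ε/(1−ε) = 12.0 kΩ × 0.0880/0.9120 = 1.16 kΩ.

R_th ≤ 1.16 kΩ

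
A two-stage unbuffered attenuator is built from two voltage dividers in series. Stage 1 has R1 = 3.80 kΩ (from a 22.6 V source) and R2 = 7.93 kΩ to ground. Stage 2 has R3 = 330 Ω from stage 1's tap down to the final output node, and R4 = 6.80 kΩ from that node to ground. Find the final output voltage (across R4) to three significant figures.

Stage 2 presents R3+R4 = 7130 Ω as a load on stage 1's tap.
Stage 1's lower leg becomes R2‖(R3+R4) = 3754 Ω, so V_mid = 22.6 × 3754/7554 = 11.23 V.
Stage 2 is itself unloaded: V_out = V_mid × R4/(R3+R4) = 11.23 × 6800/7130 = 10.7 V.

V_out ≈ 10.7 V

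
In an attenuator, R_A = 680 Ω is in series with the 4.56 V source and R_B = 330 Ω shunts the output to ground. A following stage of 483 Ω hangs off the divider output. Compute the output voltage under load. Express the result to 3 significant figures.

The load sits in parallel with R_B: R_B‖R_L = (330 × 483) / (330 + 483) = 196.1 Ω.
V_out = 4.56 × 196.1 / (680 + 196.1) = 4.56 × 196.1/876.1 = 1.02 V.

V_out ≈ 1.02 V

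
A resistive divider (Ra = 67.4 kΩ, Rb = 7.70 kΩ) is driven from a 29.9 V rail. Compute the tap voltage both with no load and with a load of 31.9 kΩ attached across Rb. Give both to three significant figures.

Unloaded: 3.07 V; loaded: 2.52 V

Open-circuit: V = 29.9 × 7.70/(67.4 + 7.70) = 3.07 V.
With the load, Rb becomes Rb‖R_L = 6.203 kΩ, so V = 29.9 × 6.203/73.60 = 2.52 V.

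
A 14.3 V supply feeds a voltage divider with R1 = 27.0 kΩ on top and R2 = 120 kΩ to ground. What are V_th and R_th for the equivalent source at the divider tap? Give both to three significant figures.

V_th = 11.7 V, R_th = 22.0 kΩ

V_th is the open-circuit tap voltage: 14.3 × 120/(27.0 + 120) = 11.7 V.
With the supply zeroed, R1 and R2 appear in parallel from the tap: R_th = R1‖R2 = (27.0 × 120)/147.0 = 22.0 kΩ.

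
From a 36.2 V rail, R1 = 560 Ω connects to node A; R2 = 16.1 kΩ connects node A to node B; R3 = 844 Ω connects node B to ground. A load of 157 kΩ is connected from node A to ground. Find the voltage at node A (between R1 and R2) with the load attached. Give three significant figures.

V ≈ 34.9 V

Below node A the series string R2+R3 = 16940 Ω sits in parallel with the 157000 Ω load: 15290 Ω.
V_A = 36.2 × 15290/(560 + 15290) = 34.9 V.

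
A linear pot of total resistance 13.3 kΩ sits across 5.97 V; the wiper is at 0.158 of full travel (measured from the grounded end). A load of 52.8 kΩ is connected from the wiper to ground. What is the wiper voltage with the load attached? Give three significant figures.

The wiper splits the pot into (1−α)R = 11.20 kΩ above and αR = 2.101 kΩ below.
Lower section ‖ load = 2.021 kΩ.
V_wiper = 5.97 × 2.021/(11.20 + 2.021) = 0.913 V.

V ≈ 0.913 V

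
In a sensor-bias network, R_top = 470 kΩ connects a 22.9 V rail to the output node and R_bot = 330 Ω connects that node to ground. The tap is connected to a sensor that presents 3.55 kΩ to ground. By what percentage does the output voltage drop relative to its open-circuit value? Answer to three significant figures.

8.50 %

Unloaded V = 22.9 × 330/470300 = 0.016067 V.
Loaded: R_bot‖R_L = 301.9 Ω, giving V = 22.9 × 301.9/470300 = 0.014702 V.
Drop = (0.016067 − 0.014702) / 0.016067 = 8.50 %.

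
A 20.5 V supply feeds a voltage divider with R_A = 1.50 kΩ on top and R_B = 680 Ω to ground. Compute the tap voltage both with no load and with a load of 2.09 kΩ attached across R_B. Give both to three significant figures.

Open-circuit: V = 20.5 × 680/(1500 + 680) = 6.39 V.
With the load, R_B becomes R_B‖R_L = 513.1 Ω, so V = 20.5 × 513.1/2013 = 5.22 V.

Unloaded: 6.39 V; loaded: 5.22 V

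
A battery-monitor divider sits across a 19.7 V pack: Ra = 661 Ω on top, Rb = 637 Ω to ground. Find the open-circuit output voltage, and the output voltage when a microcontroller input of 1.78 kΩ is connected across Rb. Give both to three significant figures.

Open-circuit: V = 19.7 × 637/(661 + 637) = 9.67 V.
With the load, Rb becomes Rb‖R_L = 469.1 Ω, so V = 19.7 × 469.1/1130 = 8.18 V.

Unloaded: 9.67 V; loaded: 8.18 V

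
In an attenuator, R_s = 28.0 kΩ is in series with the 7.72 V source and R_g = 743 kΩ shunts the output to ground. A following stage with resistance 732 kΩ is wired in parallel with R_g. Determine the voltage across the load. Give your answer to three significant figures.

The load sits in parallel with R_g: R_g‖R_L = (743 × 732) / (743 + 732) = 368.7 kΩ.
V_out = 7.72 × 368.7 / (28.0 + 368.7) = 7.72 × 368.7/396.7 = 7.18 V.
(Unloaded it would have been 7.44 V.)

V_out ≈ 7.18 V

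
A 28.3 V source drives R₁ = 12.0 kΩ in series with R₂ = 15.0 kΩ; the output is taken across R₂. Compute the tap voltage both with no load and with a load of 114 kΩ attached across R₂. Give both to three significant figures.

Open-circuit: V = 28.3 × 15.0/(12.0 + 15.0) = 15.7 V.
With the load, R₂ becomes R₂‖R_L = 13.26 kΩ, so V = 28.3 × 13.26/25.26 = 14.9 V.

Unloaded: 15.7 V; loaded: 14.9 V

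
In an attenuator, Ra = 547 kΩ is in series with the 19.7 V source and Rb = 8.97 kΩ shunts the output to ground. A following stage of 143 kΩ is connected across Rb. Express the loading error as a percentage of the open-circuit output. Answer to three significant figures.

5.81 %

The divider's output (Thévenin) resistance is Ra‖Rb = 8.825 kΩ.
Fractional drop under load = R_th/(R_th + R_L) = 8.825 / (8.825 + 143) = 0.05813.
So the output falls by 5.81 %.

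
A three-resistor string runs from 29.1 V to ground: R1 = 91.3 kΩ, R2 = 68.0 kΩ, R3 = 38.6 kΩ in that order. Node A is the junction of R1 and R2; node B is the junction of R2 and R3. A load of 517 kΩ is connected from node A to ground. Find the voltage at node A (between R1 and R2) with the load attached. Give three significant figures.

V ≈ 14.3 V

Below node A the series string R2+R3 = 106.6 kΩ sits in parallel with the 517 kΩ load: 88.38 kΩ.
V_A = 29.1 × 88.38/(91.3 + 88.38) = 14.3 V.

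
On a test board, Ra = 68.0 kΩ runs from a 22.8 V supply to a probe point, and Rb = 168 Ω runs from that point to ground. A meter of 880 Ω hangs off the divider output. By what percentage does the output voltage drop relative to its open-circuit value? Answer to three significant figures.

The divider's output (Thévenin) resistance is Ra‖Rb = 167.6 Ω.
Fractional drop under load = R_th/(R_th + R_L) = 167.6 / (167.6 + 880) = 0.1600.
So the output falls by 16.0 %.

16.0 %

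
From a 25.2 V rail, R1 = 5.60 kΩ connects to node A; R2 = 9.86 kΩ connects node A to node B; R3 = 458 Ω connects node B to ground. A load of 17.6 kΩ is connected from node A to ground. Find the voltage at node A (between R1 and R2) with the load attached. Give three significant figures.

V ≈ 13.5 V

Below node A the series string R2+R3 = 10320 Ω sits in parallel with the 17600 Ω load: 6505 Ω.
V_A = 25.2 × 6505/(5600 + 6505) = 13.5 V.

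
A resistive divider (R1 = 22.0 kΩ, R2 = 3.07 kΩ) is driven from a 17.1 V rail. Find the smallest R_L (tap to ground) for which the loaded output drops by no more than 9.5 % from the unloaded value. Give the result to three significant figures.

R_L(min) ≈ 25.7 kΩ

Output resistance R_th = R1‖R2 = (22.0 × 3.07)/25.07 = 2.694 kΩ.
The fractional drop is R_th/(R_th + R_L); requiring this ≤ 0.0950 gives R_L ≥ R_th(1/0.0950 − 1) = 2.694 × 9.526 = 25.7 kΩ.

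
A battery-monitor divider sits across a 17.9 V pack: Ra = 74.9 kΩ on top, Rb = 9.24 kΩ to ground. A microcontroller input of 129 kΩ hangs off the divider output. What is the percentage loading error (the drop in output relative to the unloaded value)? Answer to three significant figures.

5.99 %

The divider's output (Thévenin) resistance is Ra‖Rb = 8.225 kΩ.
Fractional drop under load = R_th/(R_th + R_L) = 8.225 / (8.225 + 129) = 0.05994.
So the output falls by 5.99 %.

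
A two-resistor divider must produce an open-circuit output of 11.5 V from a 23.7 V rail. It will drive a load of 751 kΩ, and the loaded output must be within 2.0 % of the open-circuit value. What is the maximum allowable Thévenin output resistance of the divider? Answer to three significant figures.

Loading drop = R_th/(R_th + R_L) ≤ 0.0200, so R_th ≤ R_L · ε/(1−ε) = 751 kΩ × 0.0200/0.9800 = 15.3 kΩ.

R_th ≤ 15.3 kΩ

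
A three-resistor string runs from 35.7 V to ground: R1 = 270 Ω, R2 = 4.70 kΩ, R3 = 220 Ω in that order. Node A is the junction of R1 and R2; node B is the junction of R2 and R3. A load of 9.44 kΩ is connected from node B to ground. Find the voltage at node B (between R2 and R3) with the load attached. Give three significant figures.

V ≈ 1.48 V

At node B, R3 is in parallel with the load: R3‖R_L = 215.0 Ω.
Below node A the resistance is R2 + (R3‖R_L) = 4915 Ω, so V_A = 35.7 × 4915/5185 = 33.84 V.
Then V_B = V_A × (R3‖R_L)/(R2 + R3‖R_L) = 33.84 × 215.0/4915 = 1.48 V.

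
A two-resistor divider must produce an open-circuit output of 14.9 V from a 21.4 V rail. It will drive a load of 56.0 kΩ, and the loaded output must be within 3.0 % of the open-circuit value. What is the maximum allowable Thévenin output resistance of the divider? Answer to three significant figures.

Loading drop = R_th/(R_th + R_L) ≤ 0.0300, so R_th ≤ R_L · ε/(1−ε) = 56.0 kΩ × 0.0300/0.9700 = 1.73 kΩ.
(Any R1, R2 with R2/(R1+R2) = 0.696 and R1‖R2 ≤ 1.73 kΩ will meet the spec.)

R_th ≤ 1.73 kΩ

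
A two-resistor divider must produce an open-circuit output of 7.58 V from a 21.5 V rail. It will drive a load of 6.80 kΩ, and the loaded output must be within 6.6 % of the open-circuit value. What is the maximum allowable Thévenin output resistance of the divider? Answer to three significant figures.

Loading drop = R_th/(R_th + R_L) ≤ 0.0660, so R_th ≤ R_L · ε/(1−ε) = 6.80 kΩ × 0.0660/0.9340 = 481 Ω.

R_th ≤ 481 Ω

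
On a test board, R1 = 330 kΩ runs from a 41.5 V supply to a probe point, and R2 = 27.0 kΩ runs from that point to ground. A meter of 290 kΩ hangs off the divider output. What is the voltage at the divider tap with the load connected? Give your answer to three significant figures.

V_out ≈ 2.89 V

The load sits in parallel with R2: R2‖R_L = (27.0 × 290) / (27.0 + 290) = 24.70 kΩ.
V_out = 41.5 × 24.70 / (330 + 24.70) = 41.5 × 24.70/354.7 = 2.89 V.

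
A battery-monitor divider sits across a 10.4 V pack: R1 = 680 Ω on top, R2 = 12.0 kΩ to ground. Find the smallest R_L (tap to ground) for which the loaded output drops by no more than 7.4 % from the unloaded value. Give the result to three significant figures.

R_L(min) ≈ 8.05 kΩ

Output resistance R_th = R1‖R2 = (680 × 12000)/12680 = 643.5 Ω.
The fractional drop is R_th/(R_th + R_L); requiring this ≤ 0.0740 gives R_L ≥ R_th(1/0.0740 − 1) = 643.5 × 12.51 = 8.05 kΩ.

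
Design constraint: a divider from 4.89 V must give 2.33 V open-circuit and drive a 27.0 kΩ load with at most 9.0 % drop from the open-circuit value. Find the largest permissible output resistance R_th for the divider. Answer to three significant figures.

Loading drop = R_th/(R_th + R_L) ≤ 0.0900, so R_th ≤ R_L · ε/(1−ε) = 27.0 kΩ × 0.0900/0.9100 = 2.67 kΩ.
(Any R1, R2 with R2/(R1+R2) = 0.476 and R1‖R2 ≤ 2.67 kΩ will meet the spec.)

R_th ≤ 2.67 kΩ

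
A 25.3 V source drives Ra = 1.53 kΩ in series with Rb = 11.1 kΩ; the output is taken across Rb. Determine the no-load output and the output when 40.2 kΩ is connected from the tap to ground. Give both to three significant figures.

Open-circuit: V = 25.3 × 11.1/(1.53 + 11.1) = 22.2 V.
With the load, Rb becomes Rb‖R_L = 8.698 kΩ, so V = 25.3 × 8.698/10.23 = 21.5 V.

Unloaded: 22.2 V; loaded: 21.5 V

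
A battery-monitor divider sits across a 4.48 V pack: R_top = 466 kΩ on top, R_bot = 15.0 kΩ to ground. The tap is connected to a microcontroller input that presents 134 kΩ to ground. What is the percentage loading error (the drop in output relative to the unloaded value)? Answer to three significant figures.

9.78 %

The divider's output (Thévenin) resistance is R_top‖R_bot = 14.53 kΩ.
Fractional drop under load = R_th/(R_th + R_L) = 14.53 / (14.53 + 134) = 0.09784.
So the output falls by 9.78 %.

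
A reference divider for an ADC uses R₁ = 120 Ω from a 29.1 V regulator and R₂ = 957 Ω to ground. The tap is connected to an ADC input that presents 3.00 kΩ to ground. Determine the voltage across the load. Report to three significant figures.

The load sits in parallel with R₂: R₂‖R_L = (957 × 3000) / (957 + 3000) = 725.5 Ω.
V_out = 29.1 × 725.5 / (120 + 725.5) = 29.1 × 725.5/845.5 = 25.0 V.
(Unloaded it would have been 25.9 V.)

V_out ≈ 25.0 V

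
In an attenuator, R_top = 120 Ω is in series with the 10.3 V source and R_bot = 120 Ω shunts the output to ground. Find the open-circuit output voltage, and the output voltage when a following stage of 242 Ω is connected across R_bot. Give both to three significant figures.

Unloaded: 5.15 V; loaded: 4.13 V

Open-circuit: V = 10.3 × 120/(120 + 120) = 5.15 V.
With the load, R_bot becomes R_bot‖R_L = 80.22 Ω, so V = 10.3 × 80.22/200.2 = 4.13 V.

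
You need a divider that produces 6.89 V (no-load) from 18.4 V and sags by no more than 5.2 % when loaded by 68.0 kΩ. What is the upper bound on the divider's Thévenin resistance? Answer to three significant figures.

R_th ≤ 3.73 kΩ

Loading drop = R_th/(R_th + R_L) ≤ 0.0520, so R_th ≤ R_L · ε/(1−ε) = 68.0 kΩ × 0.0520/0.9480 = 3.73 kΩ.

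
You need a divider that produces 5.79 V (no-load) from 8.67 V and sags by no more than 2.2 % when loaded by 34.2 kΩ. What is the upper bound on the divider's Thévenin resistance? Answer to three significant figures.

Loading drop = R_th/(R_th + R_L) ≤ 0.0220, so R_th ≤ R_L · ε/(1−ε) = 34.2 kΩ × 0.0220/0.9780 = 769 Ω.
(Any R1, R2 with R2/(R1+R2) = 0.668 and R1‖R2 ≤ 769 Ω will meet the spec.)

R_th ≤ 769 Ω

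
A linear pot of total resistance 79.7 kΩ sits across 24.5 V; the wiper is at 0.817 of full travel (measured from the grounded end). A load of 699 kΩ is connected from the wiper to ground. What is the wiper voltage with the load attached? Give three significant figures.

The wiper splits the pot into (1−α)R = 14.59 kΩ above and αR = 65.11 kΩ below.
Lower section ‖ load = 59.57 kΩ.
V_wiper = 24.5 × 59.57/(14.59 + 59.57) = 19.7 V.

V ≈ 19.7 V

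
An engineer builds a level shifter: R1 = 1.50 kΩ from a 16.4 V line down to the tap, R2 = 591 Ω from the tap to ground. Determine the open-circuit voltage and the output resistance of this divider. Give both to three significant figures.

V_th is the open-circuit tap voltage: 16.4 × 591/(1500 + 591) = 4.64 V.
With the supply zeroed, R1 and R2 appear in parallel from the tap: R_th = R1‖R2 = (1500 × 591)/2091 = 424 Ω.

V_th = 4.64 V, R_th = 424 Ω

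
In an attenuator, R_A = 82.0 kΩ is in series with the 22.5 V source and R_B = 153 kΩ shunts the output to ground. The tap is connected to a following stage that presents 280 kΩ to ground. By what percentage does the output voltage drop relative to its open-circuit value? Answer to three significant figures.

Unloaded V = 22.5 × 153/235.0 = 14.65 V.
Loaded: R_B‖R_L = 98.94 kΩ, giving V = 22.5 × 98.94/180.9 = 12.30 V.
Drop = (14.65 − 12.30) / 14.65 = 16.0 %.

16.0 %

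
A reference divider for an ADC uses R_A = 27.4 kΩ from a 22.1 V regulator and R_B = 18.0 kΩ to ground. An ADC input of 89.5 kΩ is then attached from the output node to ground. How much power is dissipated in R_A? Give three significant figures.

P ≈ 7.45 mW

Total resistance from the source is R_A + (R_B‖R_L) = 42.39 kΩ, so I = 22.1/42.39 kΩ = 0.5214 mA.
P = I²·R_A = (0.5214 mA)² × 27.4 kΩ = 7.45 mW.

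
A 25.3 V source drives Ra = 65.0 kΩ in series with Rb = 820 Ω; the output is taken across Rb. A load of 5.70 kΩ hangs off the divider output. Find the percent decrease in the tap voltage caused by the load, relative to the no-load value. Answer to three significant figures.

The divider's output (Thévenin) resistance is Ra‖Rb = 809.8 Ω.
Fractional drop under load = R_th/(R_th + R_L) = 809.8 / (809.8 + 5700) = 0.1244.
So the output falls by 12.4 %.

12.4 %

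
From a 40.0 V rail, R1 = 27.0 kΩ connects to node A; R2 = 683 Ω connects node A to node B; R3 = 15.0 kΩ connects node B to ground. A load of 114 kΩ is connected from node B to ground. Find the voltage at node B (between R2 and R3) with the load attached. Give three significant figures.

At node B, R3 is in parallel with the load: R3‖R_L = 13260 Ω.
Below node A the resistance is R2 + (R3‖R_L) = 13940 Ω, so V_A = 40.0 × 13940/40940 = 13.62 V.
Then V_B = V_A × (R3‖R_L)/(R2 + R3‖R_L) = 13.62 × 13260/13940 = 13.0 V.

V ≈ 13.0 V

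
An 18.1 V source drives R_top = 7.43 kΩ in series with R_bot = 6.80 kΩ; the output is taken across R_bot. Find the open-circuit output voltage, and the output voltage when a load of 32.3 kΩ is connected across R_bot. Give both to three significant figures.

Unloaded: 8.65 V; loaded: 7.79 V

Open-circuit: V = 18.1 × 6.80/(7.43 + 6.80) = 8.65 V.
With the load, R_bot becomes R_bot‖R_L = 5.617 kΩ, so V = 18.1 × 5.617/13.05 = 7.79 V.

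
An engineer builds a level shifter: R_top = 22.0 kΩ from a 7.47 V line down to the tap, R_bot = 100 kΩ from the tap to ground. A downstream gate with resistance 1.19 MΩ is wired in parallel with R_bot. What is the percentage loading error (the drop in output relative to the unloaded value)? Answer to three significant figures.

1.49 %

The divider's output (Thévenin) resistance is R_top‖R_bot = 18.03 kΩ.
Fractional drop under load = R_th/(R_th + R_L) = 18.03 / (18.03 + 1190) = 0.01493.
So the output falls by 1.49 %.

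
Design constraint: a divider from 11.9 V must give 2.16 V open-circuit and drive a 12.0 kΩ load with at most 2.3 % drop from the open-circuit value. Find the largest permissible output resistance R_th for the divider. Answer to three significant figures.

R_th ≤ 282 Ω

Loading drop = R_th/(R_th + R_L) ≤ 0.0230, so R_th ≤ R_L · ε/(1−ε) = 12.0 kΩ × 0.0230/0.9770 = 282 Ω.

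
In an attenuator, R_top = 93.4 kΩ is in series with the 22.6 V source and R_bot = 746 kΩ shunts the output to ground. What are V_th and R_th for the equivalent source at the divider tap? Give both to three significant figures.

V_th is the open-circuit tap voltage: 22.6 × 746/(93.4 + 746) = 20.1 V.
With the supply zeroed, R_top and R_bot appear in parallel from the tap: R_th = R_top‖R_bot = (93.4 × 746)/839.4 = 83.0 kΩ.

V_th = 20.1 V, R_th = 83.0 kΩ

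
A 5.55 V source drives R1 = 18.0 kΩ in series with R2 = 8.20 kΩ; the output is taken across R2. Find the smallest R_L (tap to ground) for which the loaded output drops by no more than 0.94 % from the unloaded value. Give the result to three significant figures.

Output resistance R_th = R1‖R2 = (18.0 × 8.20)/26.20 = 5.634 kΩ.
The fractional drop is R_th/(R_th + R_L); requiring this ≤ 0.00940 gives R_L ≥ R_th(1/0.00940 − 1) = 5.634 × 105.4 = 594 kΩ.

R_L(min) ≈ 594 kΩ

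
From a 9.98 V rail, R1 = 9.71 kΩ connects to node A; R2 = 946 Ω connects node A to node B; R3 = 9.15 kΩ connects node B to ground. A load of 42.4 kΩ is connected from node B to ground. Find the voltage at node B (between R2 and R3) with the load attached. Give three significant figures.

V ≈ 4.13 V

At node B, R3 is in parallel with the load: R3‖R_L = 7526 Ω.
Below node A the resistance is R2 + (R3‖R_L) = 8472 Ω, so V_A = 9.98 × 8472/18180 = 4.650 V.
Then V_B = V_A × (R3‖R_L)/(R2 + R3‖R_L) = 4.650 × 7526/8472 = 4.13 V.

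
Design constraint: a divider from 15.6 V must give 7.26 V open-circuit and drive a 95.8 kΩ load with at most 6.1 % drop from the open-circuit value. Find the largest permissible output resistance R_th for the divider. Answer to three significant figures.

Loading drop = R_th/(R_th + R_L) ≤ 0.0610, so R_th ≤ R_L · ε/(1−ε) = 95.8 kΩ × 0.0610/0.9390 = 6.22 kΩ.

R_th ≤ 6.22 kΩ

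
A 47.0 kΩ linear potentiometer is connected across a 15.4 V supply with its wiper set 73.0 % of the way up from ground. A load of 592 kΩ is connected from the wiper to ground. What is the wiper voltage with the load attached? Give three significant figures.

V ≈ 11.1 V

The wiper splits the pot into (1−α)R = 12.69 kΩ above and αR = 34.31 kΩ below.
Lower section ‖ load = 32.43 kΩ.
V_wiper = 15.4 × 32.43/(12.69 + 32.43) = 11.1 V.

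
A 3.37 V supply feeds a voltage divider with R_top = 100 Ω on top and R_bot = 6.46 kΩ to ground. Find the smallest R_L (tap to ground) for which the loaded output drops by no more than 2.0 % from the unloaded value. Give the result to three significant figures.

Output resistance R_th = R_top‖R_bot = (100 × 6460)/6560 = 98.48 Ω.
The fractional drop is R_th/(R_th + R_L); requiring this ≤ 0.0200 gives R_L ≥ R_th(1/0.0200 − 1) = 98.48 × 49.00 = 4.83 kΩ.

R_L(min) ≈ 4.83 kΩ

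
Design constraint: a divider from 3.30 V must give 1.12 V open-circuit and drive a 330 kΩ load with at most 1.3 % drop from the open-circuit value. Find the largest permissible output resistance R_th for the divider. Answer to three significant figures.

Loading drop = R_th/(R_th + R_L) ≤ 0.0130, so R_th ≤ R_L · ε/(1−ε) = 330 kΩ × 0.0130/0.9870 = 4.35 kΩ.

R_th ≤ 4.35 kΩ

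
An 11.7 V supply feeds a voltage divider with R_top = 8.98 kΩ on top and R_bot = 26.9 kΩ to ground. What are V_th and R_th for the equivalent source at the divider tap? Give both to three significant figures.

V_th = 8.77 V, R_th = 6.73 kΩ

V_th is the open-circuit tap voltage: 11.7 × 26.9/(8.98 + 26.9) = 8.77 V.
With the supply zeroed, R_top and R_bot appear in parallel from the tap: R_th = R_top‖R_bot = (8.98 × 26.9)/35.88 = 6.73 kΩ.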